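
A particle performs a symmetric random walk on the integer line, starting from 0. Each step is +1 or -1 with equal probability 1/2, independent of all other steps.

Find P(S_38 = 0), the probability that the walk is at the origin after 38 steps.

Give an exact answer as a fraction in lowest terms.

To return to 0 after 38 steps: need exactly 19 steps of +1 and 19 of -1.
Favorable paths: C(38,19) = 35345263800
Total paths: 2^38 = 274877906944
P = 35345263800/274877906944 = 4418157975/34359738368

Answer: 4418157975/34359738368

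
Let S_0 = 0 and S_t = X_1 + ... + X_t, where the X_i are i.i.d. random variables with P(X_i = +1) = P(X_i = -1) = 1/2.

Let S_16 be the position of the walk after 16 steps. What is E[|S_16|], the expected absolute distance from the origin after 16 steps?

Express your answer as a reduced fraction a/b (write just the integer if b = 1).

S_16 takes values m ≡ 0 (mod 2) with |m| ≤ 16; P(S_16=m) = C(16,(16+m)/2)/2^16.
Total paths: 2^16 = 65536
Distribution: P(S=-16)=1/65536, P(S=-14)=16/65536, P(S=-12)=120/65536, P(S=-10)=560/65536, P(S=-8)=1820/65536, P(S=-6)=4368/65536, P(S=-4)=8008/65536, P(S=-2)=11440/65536, P(S=0)=12870/65536, P(S=2)=11440/65536, P(S=4)=8008/65536, P(S=6)=4368/65536, P(S=8)=1820/65536, P(S=10)=560/65536, P(S=12)=120/65536, P(S=14)=16/65536, P(S=16)=1/65536
E[|S_16|] = Σ_m |m|·P(S_16=m) = 205920/65536 = 6435/2048

Answer: 6435/2048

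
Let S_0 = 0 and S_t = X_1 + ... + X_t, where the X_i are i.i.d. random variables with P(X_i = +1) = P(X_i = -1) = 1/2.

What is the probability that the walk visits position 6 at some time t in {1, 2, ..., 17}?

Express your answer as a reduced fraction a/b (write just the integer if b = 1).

Answer: 4701/32768

Derivation:
Count via complement. Let g(t,s) = #length-t paths at position s with S_1..S_t all ≠ 6.
g(t,s) = g(t-1,s-1) + g(t-1,s+1) for s ≠ 6; g(t,6) = 0.
t=0: g(0,0)=1
t=1: g(1,-1)=1 g(1,1)=1
t=2: g(2,-2)=1 g(2,0)=2 g(2,2)=1
t=3: g(3,-3)=1 g(3,-1)=3 g(3,1)=3 g(3,3)=1
t=4: g(4,-4)=1 g(4,-2)=4 g(4,0)=6 g(4,2)=4 g(4,4)=1
t=5: g(5,-5)=1 g(5,-3)=5 g(5,-1)=10 g(5,1)=10 g(5,3)=5 g(5,5)=1
t=6: g(6,-6)=1 g(6,-4)=6 g(6,-2)=15 g(6,0)=20 g(6,2)=15 g(6,4)=6
t=7: g(7,-7)=1 g(7,-5)=7 g(7,-3)=21 g(7,-1)=35 g(7,1)=35 g(7,3)=21 g(7,5)=6
t=8: g(8,-8)=1 g(8,-6)=8 g(8,-4)=28 g(8,-2)=56 g(8,0)=70 g(8,2)=56 g(8,4)=27
t=9: g(9,-9)=1 g(9,-7)=9 g(9,-5)=36 g(9,-3)=84 g(9,-1)=126 g(9,1)=126 g(9,3)=83 g(9,5)=27
t=10: g(10,-10)=1 g(10,-8)=10 g(10,-6)=45 g(10,-4)=120 g(10,-2)=210 g(10,0)=252 g(10,2)=209 g(10,4)=110
t=11: g(11,-11)=1 g(11,-9)=11 g(11,-7)=55 g(11,-5)=165 g(11,-3)=330 g(11,-1)=462 g(11,1)=461 g(11,3)=319 g(11,5)=110
t=12: g(12,-12)=1 g(12,-10)=12 g(12,-8)=66 g(12,-6)=220 g(12,-4)=495 g(12,-2)=792 g(12,0)=923 g(12,2)=780 g(12,4)=429
t=13: g(13,-13)=1 g(13,-11)=13 g(13,-9)=78 g(13,-7)=286 g(13,-5)=715 g(13,-3)=1287 g(13,-1)=1715 g(13,1)=1703 g(13,3)=1209 g(13,5)=429
t=14: g(14,-14)=1 g(14,-12)=14 g(14,-10)=91 g(14,-8)=364 g(14,-6)=1001 g(14,-4)=2002 g(14,-2)=3002 g(14,0)=3418 g(14,2)=2912 g(14,4)=1638
t=15: g(15,-15)=1 g(15,-13)=15 g(15,-11)=105 g(15,-9)=455 g(15,-7)=1365 g(15,-5)=3003 g(15,-3)=5004 g(15,-1)=6420 g(15,1)=6330 g(15,3)=4550 g(15,5)=1638
t=16: g(16,-16)=1 g(16,-14)=16 g(16,-12)=120 g(16,-10)=560 g(16,-8)=1820 g(16,-6)=4368 g(16,-4)=8007 g(16,-2)=11424 g(16,0)=12750 g(16,2)=10880 g(16,4)=6188
t=17: g(17,-17)=1 g(17,-15)=17 g(17,-13)=136 g(17,-11)=680 g(17,-9)=2380 g(17,-7)=6188 g(17,-5)=12375 g(17,-3)=19431 g(17,-1)=24174 g(17,1)=23630 g(17,3)=17068 g(17,5)=6188
Paths never hitting 6: Σ_s g(17,s) = 112268
Paths hitting 6: 2^17 - 112268 = 18804
P = 18804/131072 = 4701/32768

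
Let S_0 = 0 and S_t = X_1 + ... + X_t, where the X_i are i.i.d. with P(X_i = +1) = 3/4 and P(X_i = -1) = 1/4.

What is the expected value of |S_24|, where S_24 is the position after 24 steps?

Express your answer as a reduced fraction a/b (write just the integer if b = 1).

S_24 takes values m ≡ 0 (mod 2) with |m| ≤ 24; P(S_24=m) = C(24,(24+m)/2) · (3/4)^((24+m)/2) · (1/4)^((24-m)/2).
Distribution: P(S=-24)=1/281474976710656, P(S=-22)=9/35184372088832, P(S=-20)=621/70368744177664, P(S=-18)=6831/35184372088832, P(S=-16)=430353/140737488355328, P(S=-14)=1291059/35184372088832, P(S=-12)=24530121/70368744177664, P(S=-10)=94616181/35184372088832, P(S=-8)=4825425231/281474976710656, P(S=-6)=1608475077/17592186044416, P(S=-4)=14476275693/35184372088832, P(S=-2)=27636526323/17592186044416, P(S=0)=359274842199/70368744177664, P(S=2)=248728736907/17592186044416, P(S=4)=1172578331133/35184372088832, P(S=6)=1172578331133/17592186044416, P(S=8)=31659614940591/281474976710656, P(S=10)=5586990871869/35184372088832, P(S=12)=13036312034361/70368744177664, P(S=14)=6175095174171/35184372088832, P(S=16)=18525285522513/140737488355328, P(S=18)=2646469360359/35184372088832, P(S=20)=2165293113021/70368744177664, P(S=22)=282429536481/35184372088832, P(S=24)=282429536481/281474976710656
E[|S_24|] = Σ_m |m|·P(S_24=m) = 105649962067677/8796093022208

Answer: 105649962067677/8796093022208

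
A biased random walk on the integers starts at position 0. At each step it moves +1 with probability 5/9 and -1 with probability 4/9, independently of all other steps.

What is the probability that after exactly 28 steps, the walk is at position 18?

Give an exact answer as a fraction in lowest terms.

Answer: 44433593750000000000000/19383245667680019896796723

Derivation:
To reach position 18 after 28 steps: need 23 steps of +1 and 5 steps of -1.
Number of such sequences: C(28,23) = 98280
Each has probability (5/9)^23 · (4/9)^5 = 12207031250000000000/523347633027360537213511521
P = 98280 · 12207031250000000000/523347633027360537213511521 = 44433593750000000000000/19383245667680019896796723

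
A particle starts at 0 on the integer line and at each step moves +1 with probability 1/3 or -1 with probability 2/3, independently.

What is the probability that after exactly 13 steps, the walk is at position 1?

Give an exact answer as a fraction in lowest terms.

To reach position 1 after 13 steps: need 7 steps of +1 and 6 steps of -1.
Number of such sequences: C(13,7) = 1716
Each has probability (1/3)^7 · (2/3)^6 = 64/1594323
P = 1716 · 64/1594323 = 36608/531441

Answer: 36608/531441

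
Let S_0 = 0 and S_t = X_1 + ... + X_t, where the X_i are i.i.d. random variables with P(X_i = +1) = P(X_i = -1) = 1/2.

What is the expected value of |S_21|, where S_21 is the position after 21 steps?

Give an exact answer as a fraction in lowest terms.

Answer: 969969/262144

Derivation:
S_21 takes values m ≡ 1 (mod 2) with |m| ≤ 21; P(S_21=m) = C(21,(21+m)/2)/2^21.
Total paths: 2^21 = 2097152
Distribution: P(S=-21)=1/2097152, P(S=-19)=21/2097152, P(S=-17)=210/2097152, P(S=-15)=1330/2097152, P(S=-13)=5985/2097152, P(S=-11)=20349/2097152, P(S=-9)=54264/2097152, P(S=-7)=116280/2097152, P(S=-5)=203490/2097152, P(S=-3)=293930/2097152, P(S=-1)=352716/2097152, P(S=1)=352716/2097152, P(S=3)=293930/2097152, P(S=5)=203490/2097152, P(S=7)=116280/2097152, P(S=9)=54264/2097152, P(S=11)=20349/2097152, P(S=13)=5985/2097152, P(S=15)=1330/2097152, P(S=17)=210/2097152, P(S=19)=21/2097152, P(S=21)=1/2097152
E[|S_21|] = Σ_m |m|·P(S_21=m) = 7759752/2097152 = 969969/262144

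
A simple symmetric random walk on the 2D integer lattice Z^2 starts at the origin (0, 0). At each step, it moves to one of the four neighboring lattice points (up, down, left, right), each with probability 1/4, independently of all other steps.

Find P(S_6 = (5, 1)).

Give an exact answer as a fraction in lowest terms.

Let h be the number of horizontal steps (so 6-h are vertical). To end at (5,1) need (h+5)/2 right-steps and ((6-h)+1)/2 up-steps.
Sum over h with 5 ≤ h ≤ 5, h ≡ 1 (mod 2), 6-h ≡ 1 (mod 2):
h=5: C(6,5)·C(5,5)·C(1,1) = 6·1·1 = 6
Total favorable: 6
Total paths: 4^6 = 4096
P = 6/4096 = 3/2048

Answer: 3/2048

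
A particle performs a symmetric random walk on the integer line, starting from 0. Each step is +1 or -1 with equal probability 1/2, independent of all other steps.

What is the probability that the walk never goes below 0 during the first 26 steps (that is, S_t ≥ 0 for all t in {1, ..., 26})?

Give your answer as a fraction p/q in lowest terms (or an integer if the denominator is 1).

Answer: 1300075/8388608

Derivation:
Let f(t,s) = #length-t paths at position s with S_1..S_t all ≥ 0.
f(t,s) = f(t-1,s-1) + f(t-1,s+1) for s ≥ 0; f(t,s) = 0 for s < 0.
t=0: f(0,0)=1
t=1: f(1,1)=1
t=2: f(2,0)=1 f(2,2)=1
t=3: f(3,1)=2 f(3,3)=1
t=4: f(4,0)=2 f(4,2)=3 f(4,4)=1
t=5: f(5,1)=5 f(5,3)=4 f(5,5)=1
t=6: f(6,0)=5 f(6,2)=9 f(6,4)=5 f(6,6)=1
t=7: f(7,1)=14 f(7,3)=14 f(7,5)=6 f(7,7)=1
t=8: f(8,0)=14 f(8,2)=28 f(8,4)=20 f(8,6)=7 f(8,8)=1
t=9: f(9,1)=42 f(9,3)=48 f(9,5)=27 f(9,7)=8 f(9,9)=1
t=10: f(10,0)=42 f(10,2)=90 f(10,4)=75 f(10,6)=35 f(10,8)=9 f(10,10)=1
t=11: f(11,1)=132 f(11,3)=165 f(11,5)=110 f(11,7)=44 f(11,9)=10 f(11,11)=1
t=12: f(12,0)=132 f(12,2)=297 f(12,4)=275 f(12,6)=154 f(12,8)=54 f(12,10)=11 f(12,12)=1
t=13: f(13,1)=429 f(13,3)=572 f(13,5)=429 f(13,7)=208 f(13,9)=65 f(13,11)=12 f(13,13)=1
t=14: f(14,0)=429 f(14,2)=1001 f(14,4)=1001 f(14,6)=637 f(14,8)=273 f(14,10)=77 f(14,12)=13 f(14,14)=1
t=15: f(15,1)=1430 f(15,3)=2002 f(15,5)=1638 f(15,7)=910 f(15,9)=350 f(15,11)=90 f(15,13)=14 f(15,15)=1
t=16: f(16,0)=1430 f(16,2)=3432 f(16,4)=3640 f(16,6)=2548 f(16,8)=1260 f(16,10)=440 f(16,12)=104 f(16,14)=15 f(16,16)=1
t=17: f(17,1)=4862 f(17,3)=7072 f(17,5)=6188 f(17,7)=3808 f(17,9)=1700 f(17,11)=544 f(17,13)=119 f(17,15)=16 f(17,17)=1
t=18: f(18,0)=4862 f(18,2)=11934 f(18,4)=13260 f(18,6)=9996 f(18,8)=5508 f(18,10)=2244 f(18,12)=663 f(18,14)=135 f(18,16)=17 f(18,18)=1
t=19: f(19,1)=16796 f(19,3)=25194 f(19,5)=23256 f(19,7)=15504 f(19,9)=7752 f(19,11)=2907 f(19,13)=798 f(19,15)=152 f(19,17)=18 f(19,19)=1
t=20: f(20,0)=16796 f(20,2)=41990 f(20,4)=48450 f(20,6)=38760 f(20,8)=23256 f(20,10)=10659 f(20,12)=3705 f(20,14)=950 f(20,16)=170 f(20,18)=19 f(20,20)=1
t=21: f(21,1)=58786 f(21,3)=90440 f(21,5)=87210 f(21,7)=62016 f(21,9)=33915 f(21,11)=14364 f(21,13)=4655 f(21,15)=1120 f(21,17)=189 f(21,19)=20 f(21,21)=1
t=22: f(22,0)=58786 f(22,2)=149226 f(22,4)=177650 f(22,6)=149226 f(22,8)=95931 f(22,10)=48279 f(22,12)=19019 f(22,14)=5775 f(22,16)=1309 f(22,18)=209 f(22,20)=21 f(22,22)=1
t=23: f(23,1)=208012 f(23,3)=326876 f(23,5)=326876 f(23,7)=245157 f(23,9)=144210 f(23,11)=67298 f(23,13)=24794 f(23,15)=7084 f(23,17)=1518 f(23,19)=230 f(23,21)=22 f(23,23)=1
t=24: f(24,0)=208012 f(24,2)=534888 f(24,4)=653752 f(24,6)=572033 f(24,8)=389367 f(24,10)=211508 f(24,12)=92092 f(24,14)=31878 f(24,16)=8602 f(24,18)=1748 f(24,20)=252 f(24,22)=23 f(24,24)=1
t=25: f(25,1)=742900 f(25,3)=1188640 f(25,5)=1225785 f(25,7)=961400 f(25,9)=600875 f(25,11)=303600 f(25,13)=123970 f(25,15)=40480 f(25,17)=10350 f(25,19)=2000 f(25,21)=275 f(25,23)=24 f(25,25)=1
t=26: f(26,0)=742900 f(26,2)=1931540 f(26,4)=2414425 f(26,6)=2187185 f(26,8)=1562275 f(26,10)=904475 f(26,12)=427570 f(26,14)=164450 f(26,16)=50830 f(26,18)=12350 f(26,20)=2275 f(26,22)=299 f(26,24)=25 f(26,26)=1
Σ_s f(26,s) = 10400600
P = 10400600/67108864 = 1300075/8388608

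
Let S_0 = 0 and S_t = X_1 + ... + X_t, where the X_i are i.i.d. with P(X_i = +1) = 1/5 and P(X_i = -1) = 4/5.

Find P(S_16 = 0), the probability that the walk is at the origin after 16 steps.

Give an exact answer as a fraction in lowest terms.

To be at 0 after 16 steps: need exactly 8 steps of +1 and 8 of -1.
Number of such sequences: C(16,8) = 12870
Each has probability (1/5)^8 · (4/5)^8 = 65536/152587890625
P = 12870 · 65536/152587890625 = 168689664/30517578125

Answer: 168689664/30517578125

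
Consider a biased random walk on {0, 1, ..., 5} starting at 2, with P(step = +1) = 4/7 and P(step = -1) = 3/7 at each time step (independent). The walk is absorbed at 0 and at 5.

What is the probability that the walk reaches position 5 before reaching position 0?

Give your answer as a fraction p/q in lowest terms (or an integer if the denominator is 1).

Answer: 448/781

Derivation:
Biased walk: p = 4/7, q = 3/7, r = q/p = 3/4
Gambler's ruin: P(hit 5 before 0 | start at 2) = (1 - r^a)/(1 - r^N)
r^2 = 9/16; r^5 = 243/1024
P = (1 - 9/16) / (1 - 243/1024) = 7/16 / 781/1024 = 448/781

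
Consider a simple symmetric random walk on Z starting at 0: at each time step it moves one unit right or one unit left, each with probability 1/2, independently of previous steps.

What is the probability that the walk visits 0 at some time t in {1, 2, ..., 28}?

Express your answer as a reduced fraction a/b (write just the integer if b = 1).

Answer: 28539857/33554432

Derivation:
Count via complement. Let g(t,s) = #length-t paths at position s with S_1..S_t all ≠ 0.
g(t,s) = g(t-1,s-1) + g(t-1,s+1) for s ≠ 0; g(t,0) = 0.
t=0: g(0,0)=1
t=1: g(1,-1)=1 g(1,1)=1
t=2: g(2,-2)=1 g(2,2)=1
t=3: g(3,-3)=1 g(3,-1)=1 g(3,1)=1 g(3,3)=1
t=4: g(4,-4)=1 g(4,-2)=2 g(4,2)=2 g(4,4)=1
t=5: g(5,-5)=1 g(5,-3)=3 g(5,-1)=2 g(5,1)=2 g(5,3)=3 g(5,5)=1
t=6: g(6,-6)=1 g(6,-4)=4 g(6,-2)=5 g(6,2)=5 g(6,4)=4 g(6,6)=1
t=7: g(7,-7)=1 g(7,-5)=5 g(7,-3)=9 g(7,-1)=5 g(7,1)=5 g(7,3)=9 g(7,5)=5 g(7,7)=1
t=8: g(8,-8)=1 g(8,-6)=6 g(8,-4)=14 g(8,-2)=14 g(8,2)=14 g(8,4)=14 g(8,6)=6 g(8,8)=1
t=9: g(9,-9)=1 g(9,-7)=7 g(9,-5)=20 g(9,-3)=28 g(9,-1)=14 g(9,1)=14 g(9,3)=28 g(9,5)=20 g(9,7)=7 g(9,9)=1
t=10: g(10,-10)=1 g(10,-8)=8 g(10,-6)=27 g(10,-4)=48 g(10,-2)=42 g(10,2)=42 g(10,4)=48 g(10,6)=27 g(10,8)=8 g(10,10)=1
t=11: g(11,-11)=1 g(11,-9)=9 g(11,-7)=35 g(11,-5)=75 g(11,-3)=90 g(11,-1)=42 g(11,1)=42 g(11,3)=90 g(11,5)=75 g(11,7)=35 g(11,9)=9 g(11,11)=1
t=12: g(12,-12)=1 g(12,-10)=10 g(12,-8)=44 g(12,-6)=110 g(12,-4)=165 g(12,-2)=132 g(12,2)=132 g(12,4)=165 g(12,6)=110 g(12,8)=44 g(12,10)=10 g(12,12)=1
t=13: g(13,-13)=1 g(13,-11)=11 g(13,-9)=54 g(13,-7)=154 g(13,-5)=275 g(13,-3)=297 g(13,-1)=132 g(13,1)=132 g(13,3)=297 g(13,5)=275 g(13,7)=154 g(13,9)=54 g(13,11)=11 g(13,13)=1
t=14: g(14,-14)=1 g(14,-12)=12 g(14,-10)=65 g(14,-8)=208 g(14,-6)=429 g(14,-4)=572 g(14,-2)=429 g(14,2)=429 g(14,4)=572 g(14,6)=429 g(14,8)=208 g(14,10)=65 g(14,12)=12 g(14,14)=1
t=15: g(15,-15)=1 g(15,-13)=13 g(15,-11)=77 g(15,-9)=273 g(15,-7)=637 g(15,-5)=1001 g(15,-3)=1001 g(15,-1)=429 g(15,1)=429 g(15,3)=1001 g(15,5)=1001 g(15,7)=637 g(15,9)=273 g(15,11)=77 g(15,13)=13 g(15,15)=1
t=16: g(16,-16)=1 g(16,-14)=14 g(16,-12)=90 g(16,-10)=350 g(16,-8)=910 g(16,-6)=1638 g(16,-4)=2002 g(16,-2)=1430 g(16,2)=1430 g(16,4)=2002 g(16,6)=1638 g(16,8)=910 g(16,10)=350 g(16,12)=90 g(16,14)=14 g(16,16)=1
t=17: g(17,-17)=1 g(17,-15)=15 g(17,-13)=104 g(17,-11)=440 g(17,-9)=1260 g(17,-7)=2548 g(17,-5)=3640 g(17,-3)=3432 g(17,-1)=1430 g(17,1)=1430 g(17,3)=3432 g(17,5)=3640 g(17,7)=2548 g(17,9)=1260 g(17,11)=440 g(17,13)=104 g(17,15)=15 g(17,17)=1
t=18: g(18,-18)=1 g(18,-16)=16 g(18,-14)=119 g(18,-12)=544 g(18,-10)=1700 g(18,-8)=3808 g(18,-6)=6188 g(18,-4)=7072 g(18,-2)=4862 g(18,2)=4862 g(18,4)=7072 g(18,6)=6188 g(18,8)=3808 g(18,10)=1700 g(18,12)=544 g(18,14)=119 g(18,16)=16 g(18,18)=1
t=19: g(19,-19)=1 g(19,-17)=17 g(19,-15)=135 g(19,-13)=663 g(19,-11)=2244 g(19,-9)=5508 g(19,-7)=9996 g(19,-5)=13260 g(19,-3)=11934 g(19,-1)=4862 g(19,1)=4862 g(19,3)=11934 g(19,5)=13260 g(19,7)=9996 g(19,9)=5508 g(19,11)=2244 g(19,13)=663 g(19,15)=135 g(19,17)=17 g(19,19)=1
t=20: g(20,-20)=1 g(20,-18)=18 g(20,-16)=152 g(20,-14)=798 g(20,-12)=2907 g(20,-10)=7752 g(20,-8)=15504 g(20,-6)=23256 g(20,-4)=25194 g(20,-2)=16796 g(20,2)=16796 g(20,4)=25194 g(20,6)=23256 g(20,8)=15504 g(20,10)=7752 g(20,12)=2907 g(20,14)=798 g(20,16)=152 g(20,18)=18 g(20,20)=1
t=21: g(21,-21)=1 g(21,-19)=19 g(21,-17)=170 g(21,-15)=950 g(21,-13)=3705 g(21,-11)=10659 g(21,-9)=23256 g(21,-7)=38760 g(21,-5)=48450 g(21,-3)=41990 g(21,-1)=16796 g(21,1)=16796 g(21,3)=41990 g(21,5)=48450 g(21,7)=38760 g(21,9)=23256 g(21,11)=10659 g(21,13)=3705 g(21,15)=950 g(21,17)=170 g(21,19)=19 g(21,21)=1
t=22: g(22,-22)=1 g(22,-20)=20 g(22,-18)=189 g(22,-16)=1120 g(22,-14)=4655 g(22,-12)=14364 g(22,-10)=33915 g(22,-8)=62016 g(22,-6)=87210 g(22,-4)=90440 g(22,-2)=58786 g(22,2)=58786 g(22,4)=90440 g(22,6)=87210 g(22,8)=62016 g(22,10)=33915 g(22,12)=14364 g(22,14)=4655 g(22,16)=1120 g(22,18)=189 g(22,20)=20 g(22,22)=1
t=23: g(23,-23)=1 g(23,-21)=21 g(23,-19)=209 g(23,-17)=1309 g(23,-15)=5775 g(23,-13)=19019 g(23,-11)=48279 g(23,-9)=95931 g(23,-7)=149226 g(23,-5)=177650 g(23,-3)=149226 g(23,-1)=58786 g(23,1)=58786 g(23,3)=149226 g(23,5)=177650 g(23,7)=149226 g(23,9)=95931 g(23,11)=48279 g(23,13)=19019 g(23,15)=5775 g(23,17)=1309 g(23,19)=209 g(23,21)=21 g(23,23)=1
t=24: g(24,-24)=1 g(24,-22)=22 g(24,-20)=230 g(24,-18)=1518 g(24,-16)=7084 g(24,-14)=24794 g(24,-12)=67298 g(24,-10)=144210 g(24,-8)=245157 g(24,-6)=326876 g(24,-4)=326876 g(24,-2)=208012 g(24,2)=208012 g(24,4)=326876 g(24,6)=326876 g(24,8)=245157 g(24,10)=144210 g(24,12)=67298 g(24,14)=24794 g(24,16)=7084 g(24,18)=1518 g(24,20)=230 g(24,22)=22 g(24,24)=1
t=25: g(25,-25)=1 g(25,-23)=23 g(25,-21)=252 g(25,-19)=1748 g(25,-17)=8602 g(25,-15)=31878 g(25,-13)=92092 g(25,-11)=211508 g(25,-9)=389367 g(25,-7)=572033 g(25,-5)=653752 g(25,-3)=534888 g(25,-1)=208012 g(25,1)=208012 g(25,3)=534888 g(25,5)=653752 g(25,7)=572033 g(25,9)=389367 g(25,11)=211508 g(25,13)=92092 g(25,15)=31878 g(25,17)=8602 g(25,19)=1748 g(25,21)=252 g(25,23)=23 g(25,25)=1
t=26: g(26,-26)=1 g(26,-24)=24 g(26,-22)=275 g(26,-20)=2000 g(26,-18)=10350 g(26,-16)=40480 g(26,-14)=123970 g(26,-12)=303600 g(26,-10)=600875 g(26,-8)=961400 g(26,-6)=1225785 g(26,-4)=1188640 g(26,-2)=742900 g(26,2)=742900 g(26,4)=1188640 g(26,6)=1225785 g(26,8)=961400 g(26,10)=600875 g(26,12)=303600 g(26,14)=123970 g(26,16)=40480 g(26,18)=10350 g(26,20)=2000 g(26,22)=275 g(26,24)=24 g(26,26)=1
t=27: g(27,-27)=1 g(27,-25)=25 g(27,-23)=299 g(27,-21)=2275 g(27,-19)=12350 g(27,-17)=50830 g(27,-15)=164450 g(27,-13)=427570 g(27,-11)=904475 g(27,-9)=1562275 g(27,-7)=2187185 g(27,-5)=2414425 g(27,-3)=1931540 g(27,-1)=742900 g(27,1)=742900 g(27,3)=1931540 g(27,5)=2414425 g(27,7)=2187185 g(27,9)=1562275 g(27,11)=904475 g(27,13)=427570 g(27,15)=164450 g(27,17)=50830 g(27,19)=12350 g(27,21)=2275 g(27,23)=299 g(27,25)=25 g(27,27)=1
t=28: g(28,-28)=1 g(28,-26)=26 g(28,-24)=324 g(28,-22)=2574 g(28,-20)=14625 g(28,-18)=63180 g(28,-16)=215280 g(28,-14)=592020 g(28,-12)=1332045 g(28,-10)=2466750 g(28,-8)=3749460 g(28,-6)=4601610 g(28,-4)=4345965 g(28,-2)=2674440 g(28,2)=2674440 g(28,4)=4345965 g(28,6)=4601610 g(28,8)=3749460 g(28,10)=2466750 g(28,12)=1332045 g(28,14)=592020 g(28,16)=215280 g(28,18)=63180 g(28,20)=14625 g(28,22)=2574 g(28,24)=324 g(28,26)=26 g(28,28)=1
Paths never hitting 0: Σ_s g(28,s) = 40116600
Paths hitting 0: 2^28 - 40116600 = 228318856
P = 228318856/268435456 = 28539857/33554432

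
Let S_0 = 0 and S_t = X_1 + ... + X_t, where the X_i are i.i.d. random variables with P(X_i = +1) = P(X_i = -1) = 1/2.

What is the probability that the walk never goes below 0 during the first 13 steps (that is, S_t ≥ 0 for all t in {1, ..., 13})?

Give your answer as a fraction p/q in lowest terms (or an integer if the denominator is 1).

Let f(t,s) = #length-t paths at position s with S_1..S_t all ≥ 0.
f(t,s) = f(t-1,s-1) + f(t-1,s+1) for s ≥ 0; f(t,s) = 0 for s < 0.
t=0: f(0,0)=1
t=1: f(1,1)=1
t=2: f(2,0)=1 f(2,2)=1
t=3: f(3,1)=2 f(3,3)=1
t=4: f(4,0)=2 f(4,2)=3 f(4,4)=1
t=5: f(5,1)=5 f(5,3)=4 f(5,5)=1
t=6: f(6,0)=5 f(6,2)=9 f(6,4)=5 f(6,6)=1
t=7: f(7,1)=14 f(7,3)=14 f(7,5)=6 f(7,7)=1
t=8: f(8,0)=14 f(8,2)=28 f(8,4)=20 f(8,6)=7 f(8,8)=1
t=9: f(9,1)=42 f(9,3)=48 f(9,5)=27 f(9,7)=8 f(9,9)=1
t=10: f(10,0)=42 f(10,2)=90 f(10,4)=75 f(10,6)=35 f(10,8)=9 f(10,10)=1
t=11: f(11,1)=132 f(11,3)=165 f(11,5)=110 f(11,7)=44 f(11,9)=10 f(11,11)=1
t=12: f(12,0)=132 f(12,2)=297 f(12,4)=275 f(12,6)=154 f(12,8)=54 f(12,10)=11 f(12,12)=1
t=13: f(13,1)=429 f(13,3)=572 f(13,5)=429 f(13,7)=208 f(13,9)=65 f(13,11)=12 f(13,13)=1
Σ_s f(13,s) = 1716
P = 1716/8192 = 429/2048

Answer: 429/2048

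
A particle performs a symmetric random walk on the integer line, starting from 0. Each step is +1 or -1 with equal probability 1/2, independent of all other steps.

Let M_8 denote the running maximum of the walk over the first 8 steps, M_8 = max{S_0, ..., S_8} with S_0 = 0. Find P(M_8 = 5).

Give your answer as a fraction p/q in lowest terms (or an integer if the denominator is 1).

Answer: 1/32

Derivation:
Let M_8 = max(S_0,...,S_8). Use the reflection principle: for j ≥ 1, #{paths with M_8 ≥ j} = #{S_8 ≥ j} + #{S_8 ≥ j+1}.
By reflection, #{M_8 ≥ 5} = #{S_8 ≥ 5} + #{S_8 ≥ 6} = 9 + 9 = 18.
#{M_8 ≥ 6} = #{S_8 ≥ 6} + #{S_8 ≥ 7} = 9 + 1 = 10.
#{M_8 = 5} = 18 - 10 = 8.
P(M_8 = 5) = 8/256 = 1/32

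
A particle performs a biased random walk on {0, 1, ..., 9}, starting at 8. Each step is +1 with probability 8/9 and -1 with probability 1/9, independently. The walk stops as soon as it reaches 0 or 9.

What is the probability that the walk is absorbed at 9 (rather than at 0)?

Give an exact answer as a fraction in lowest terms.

Biased walk: p = 8/9, q = 1/9, r = q/p = 1/8
Gambler's ruin: P(hit 9 before 0 | start at 8) = (1 - r^a)/(1 - r^N)
r^8 = 1/16777216; r^9 = 1/134217728
P = (1 - 1/16777216) / (1 - 1/134217728) = 16777215/16777216 / 134217727/134217728 = 19173960/19173961

Answer: 19173960/19173961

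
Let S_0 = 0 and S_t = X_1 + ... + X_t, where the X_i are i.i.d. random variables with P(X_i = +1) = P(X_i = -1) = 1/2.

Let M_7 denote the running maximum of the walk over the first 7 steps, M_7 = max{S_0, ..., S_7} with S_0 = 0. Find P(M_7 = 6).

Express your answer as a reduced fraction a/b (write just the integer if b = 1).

Let M_7 = max(S_0,...,S_7). Use the reflection principle: for j ≥ 1, #{paths with M_7 ≥ j} = #{S_7 ≥ j} + #{S_7 ≥ j+1}.
By reflection, #{M_7 ≥ 6} = #{S_7 ≥ 6} + #{S_7 ≥ 7} = 1 + 1 = 2.
#{M_7 ≥ 7} = #{S_7 ≥ 7} + #{S_7 ≥ 8} = 1 + 0 = 1.
#{M_7 = 6} = 2 - 1 = 1.
P(M_7 = 6) = 1/128 = 1/128

Answer: 1/128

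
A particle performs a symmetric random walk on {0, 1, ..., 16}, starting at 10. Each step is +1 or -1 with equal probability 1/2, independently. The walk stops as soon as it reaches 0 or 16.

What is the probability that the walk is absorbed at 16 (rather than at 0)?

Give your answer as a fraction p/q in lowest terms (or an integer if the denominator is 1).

Answer: 5/8

Derivation:
Symmetric walk (p = 1/2): the harmonic-function argument gives P(hit 16 before 0 | start at 10) = a/N.
P = 10/16 = 5/8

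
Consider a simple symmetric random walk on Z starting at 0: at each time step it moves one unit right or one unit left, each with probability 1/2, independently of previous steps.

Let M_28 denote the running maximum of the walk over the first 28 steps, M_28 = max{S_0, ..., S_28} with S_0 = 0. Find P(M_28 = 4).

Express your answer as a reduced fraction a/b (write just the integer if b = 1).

Let M_28 = max(S_0,...,S_28). Use the reflection principle: for j ≥ 1, #{paths with M_28 ≥ j} = #{S_28 ≥ j} + #{S_28 ≥ j+1}.
By reflection, #{M_28 ≥ 4} = #{S_28 ≥ 4} + #{S_28 ≥ 5} = 76717268 + 46295513 = 123012781.
#{M_28 ≥ 5} = #{S_28 ≥ 5} + #{S_28 ≥ 6} = 46295513 + 46295513 = 92591026.
#{M_28 = 4} = 123012781 - 92591026 = 30421755.
P(M_28 = 4) = 30421755/268435456 = 30421755/268435456

Answer: 30421755/268435456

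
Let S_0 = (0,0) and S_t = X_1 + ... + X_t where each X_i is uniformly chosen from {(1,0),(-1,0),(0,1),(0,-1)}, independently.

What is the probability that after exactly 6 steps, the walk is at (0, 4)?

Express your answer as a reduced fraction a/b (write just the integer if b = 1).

Answer: 9/1024

Derivation:
Let h be the number of horizontal steps (so 6-h are vertical). To end at (0,4) need (h+0)/2 right-steps and ((6-h)+4)/2 up-steps.
Sum over h with 0 ≤ h ≤ 2, h ≡ 0 (mod 2), 6-h ≡ 0 (mod 2):
h=0: C(6,0)·C(0,0)·C(6,5) = 1·1·6 = 6
h=2: C(6,2)·C(2,1)·C(4,4) = 15·2·1 = 30
Total favorable: 36
Total paths: 4^6 = 4096
P = 36/4096 = 9/1024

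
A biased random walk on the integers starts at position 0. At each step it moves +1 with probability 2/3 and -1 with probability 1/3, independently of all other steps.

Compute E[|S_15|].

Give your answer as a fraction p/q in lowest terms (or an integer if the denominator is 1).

Answer: 2839115/531441

Derivation:
S_15 takes values m ≡ 1 (mod 2) with |m| ≤ 15; P(S_15=m) = C(15,(15+m)/2) · (2/3)^((15+m)/2) · (1/3)^((15-m)/2).
Distribution: P(S=-15)=1/14348907, P(S=-13)=10/4782969, P(S=-11)=140/4782969, P(S=-9)=3640/14348907, P(S=-7)=7280/4782969, P(S=-5)=32032/4782969, P(S=-3)=320320/14348907, P(S=-1)=91520/1594323, P(S=1)=183040/1594323, P(S=3)=2562560/14348907, P(S=5)=1025024/4782969, P(S=7)=931840/4782969, P(S=9)=1863680/14348907, P(S=11)=286720/4782969, P(S=13)=81920/4782969, P(S=15)=32768/14348907
E[|S_15|] = Σ_m |m|·P(S_15=m) = 2839115/531441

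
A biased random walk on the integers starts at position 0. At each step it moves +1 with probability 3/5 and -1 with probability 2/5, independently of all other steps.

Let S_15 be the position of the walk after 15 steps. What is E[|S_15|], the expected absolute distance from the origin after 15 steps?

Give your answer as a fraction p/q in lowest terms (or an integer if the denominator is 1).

S_15 takes values m ≡ 1 (mod 2) with |m| ≤ 15; P(S_15=m) = C(15,(15+m)/2) · (3/5)^((15+m)/2) · (2/5)^((15-m)/2).
Distribution: P(S=-15)=32768/30517578125, P(S=-13)=147456/6103515625, P(S=-11)=1548288/6103515625, P(S=-9)=10063872/6103515625, P(S=-7)=45287424/6103515625, P(S=-5)=747242496/30517578125, P(S=-3)=373621248/6103515625, P(S=-1)=720555264/6103515625, P(S=1)=1080832896/6103515625, P(S=3)=1260971712/6103515625, P(S=5)=5674372704/30517578125, P(S=7)=773778096/6103515625, P(S=9)=386889048/6103515625, P(S=11)=133923132/6103515625, P(S=13)=28697814/6103515625, P(S=15)=14348907/30517578125
E[|S_15|] = Σ_m |m|·P(S_15=m) = 4868227263/1220703125

Answer: 4868227263/1220703125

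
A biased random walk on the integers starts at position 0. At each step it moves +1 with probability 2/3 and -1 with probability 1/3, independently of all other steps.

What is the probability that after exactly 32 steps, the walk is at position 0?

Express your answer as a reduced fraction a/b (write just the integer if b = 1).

Answer: 4376933826560/205891132094649

Derivation:
To be at 0 after 32 steps: need exactly 16 steps of +1 and 16 of -1.
Number of such sequences: C(32,16) = 601080390
Each has probability (2/3)^16 · (1/3)^16 = 65536/1853020188851841
P = 601080390 · 65536/1853020188851841 = 4376933826560/205891132094649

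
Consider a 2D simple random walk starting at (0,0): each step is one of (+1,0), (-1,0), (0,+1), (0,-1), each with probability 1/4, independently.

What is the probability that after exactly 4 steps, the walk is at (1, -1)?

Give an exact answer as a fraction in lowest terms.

Answer: 3/32

Derivation:
Let h be the number of horizontal steps (so 4-h are vertical). To end at (1,-1) need (h+1)/2 right-steps and ((4-h)-1)/2 up-steps.
Sum over h with 1 ≤ h ≤ 3, h ≡ 1 (mod 2), 4-h ≡ 1 (mod 2):
h=1: C(4,1)·C(1,1)·C(3,1) = 4·1·3 = 12
h=3: C(4,3)·C(3,2)·C(1,0) = 4·3·1 = 12
Total favorable: 24
Total paths: 4^4 = 256
P = 24/256 = 3/32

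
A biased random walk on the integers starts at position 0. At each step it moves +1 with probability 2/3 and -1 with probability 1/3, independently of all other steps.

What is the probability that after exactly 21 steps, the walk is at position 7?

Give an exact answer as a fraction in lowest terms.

To reach position 7 after 21 steps: need 14 steps of +1 and 7 steps of -1.
Number of such sequences: C(21,14) = 116280
Each has probability (2/3)^14 · (1/3)^7 = 16384/10460353203
P = 116280 · 16384/10460353203 = 211681280/1162261467

Answer: 211681280/1162261467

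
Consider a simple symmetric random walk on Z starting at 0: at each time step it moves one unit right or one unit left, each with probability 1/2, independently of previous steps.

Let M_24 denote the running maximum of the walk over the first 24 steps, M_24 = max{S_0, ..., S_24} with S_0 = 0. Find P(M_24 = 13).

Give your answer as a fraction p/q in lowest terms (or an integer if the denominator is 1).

Answer: 5313/2097152

Derivation:
Let M_24 = max(S_0,...,S_24). Use the reflection principle: for j ≥ 1, #{paths with M_24 ≥ j} = #{S_24 ≥ j} + #{S_24 ≥ j+1}.
By reflection, #{M_24 ≥ 13} = #{S_24 ≥ 13} + #{S_24 ≥ 14} = 55455 + 55455 = 110910.
#{M_24 ≥ 14} = #{S_24 ≥ 14} + #{S_24 ≥ 15} = 55455 + 12951 = 68406.
#{M_24 = 13} = 110910 - 68406 = 42504.
P(M_24 = 13) = 42504/16777216 = 5313/2097152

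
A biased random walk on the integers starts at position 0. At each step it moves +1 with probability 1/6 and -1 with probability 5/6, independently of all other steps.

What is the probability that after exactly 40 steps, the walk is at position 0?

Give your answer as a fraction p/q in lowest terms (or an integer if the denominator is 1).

To be at 0 after 40 steps: need exactly 20 steps of +1 and 20 of -1.
Number of such sequences: C(40,20) = 137846528820
Each has probability (1/6)^20 · (5/6)^20 = 95367431640625/13367494538843734067838845976576
P = 137846528820 · 95367431640625/13367494538843734067838845976576 = 365168594837188720703125/371319292745659279662190166016

Answer: 365168594837188720703125/371319292745659279662190166016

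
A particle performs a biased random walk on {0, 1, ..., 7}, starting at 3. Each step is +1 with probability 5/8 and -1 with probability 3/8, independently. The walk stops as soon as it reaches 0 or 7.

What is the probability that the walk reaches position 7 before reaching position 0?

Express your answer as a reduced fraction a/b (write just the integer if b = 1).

Biased walk: p = 5/8, q = 3/8, r = q/p = 3/5
Gambler's ruin: P(hit 7 before 0 | start at 3) = (1 - r^a)/(1 - r^N)
r^3 = 27/125; r^7 = 2187/78125
P = (1 - 27/125) / (1 - 2187/78125) = 98/125 / 75938/78125 = 30625/37969

Answer: 30625/37969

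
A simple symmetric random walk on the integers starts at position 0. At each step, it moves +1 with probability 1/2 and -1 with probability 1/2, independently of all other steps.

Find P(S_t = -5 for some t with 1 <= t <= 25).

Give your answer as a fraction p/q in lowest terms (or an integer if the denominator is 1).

Count via complement. Let g(t,s) = #length-t paths at position s with S_1..S_t all ≠ -5.
g(t,s) = g(t-1,s-1) + g(t-1,s+1) for s ≠ -5; g(t,-5) = 0.
t=0: g(0,0)=1
t=1: g(1,-1)=1 g(1,1)=1
t=2: g(2,-2)=1 g(2,0)=2 g(2,2)=1
t=3: g(3,-3)=1 g(3,-1)=3 g(3,1)=3 g(3,3)=1
t=4: g(4,-4)=1 g(4,-2)=4 g(4,0)=6 g(4,2)=4 g(4,4)=1
t=5: g(5,-3)=5 g(5,-1)=10 g(5,1)=10 g(5,3)=5 g(5,5)=1
t=6: g(6,-4)=5 g(6,-2)=15 g(6,0)=20 g(6,2)=15 g(6,4)=6 g(6,6)=1
t=7: g(7,-3)=20 g(7,-1)=35 g(7,1)=35 g(7,3)=21 g(7,5)=7 g(7,7)=1
t=8: g(8,-4)=20 g(8,-2)=55 g(8,0)=70 g(8,2)=56 g(8,4)=28 g(8,6)=8 g(8,8)=1
t=9: g(9,-3)=75 g(9,-1)=125 g(9,1)=126 g(9,3)=84 g(9,5)=36 g(9,7)=9 g(9,9)=1
t=10: g(10,-4)=75 g(10,-2)=200 g(10,0)=251 g(10,2)=210 g(10,4)=120 g(10,6)=45 g(10,8)=10 g(10,10)=1
t=11: g(11,-3)=275 g(11,-1)=451 g(11,1)=461 g(11,3)=330 g(11,5)=165 g(11,7)=55 g(11,9)=11 g(11,11)=1
t=12: g(12,-4)=275 g(12,-2)=726 g(12,0)=912 g(12,2)=791 g(12,4)=495 g(12,6)=220 g(12,8)=66 g(12,10)=12 g(12,12)=1
t=13: g(13,-3)=1001 g(13,-1)=1638 g(13,1)=1703 g(13,3)=1286 g(13,5)=715 g(13,7)=286 g(13,9)=78 g(13,11)=13 g(13,13)=1
t=14: g(14,-4)=1001 g(14,-2)=2639 g(14,0)=3341 g(14,2)=2989 g(14,4)=2001 g(14,6)=1001 g(14,8)=364 g(14,10)=91 g(14,12)=14 g(14,14)=1
t=15: g(15,-3)=3640 g(15,-1)=5980 g(15,1)=6330 g(15,3)=4990 g(15,5)=3002 g(15,7)=1365 g(15,9)=455 g(15,11)=105 g(15,13)=15 g(15,15)=1
t=16: g(16,-4)=3640 g(16,-2)=9620 g(16,0)=12310 g(16,2)=11320 g(16,4)=7992 g(16,6)=4367 g(16,8)=1820 g(16,10)=560 g(16,12)=120 g(16,14)=16 g(16,16)=1
t=17: g(17,-3)=13260 g(17,-1)=21930 g(17,1)=23630 g(17,3)=19312 g(17,5)=12359 g(17,7)=6187 g(17,9)=2380 g(17,11)=680 g(17,13)=136 g(17,15)=17 g(17,17)=1
t=18: g(18,-4)=13260 g(18,-2)=35190 g(18,0)=45560 g(18,2)=42942 g(18,4)=31671 g(18,6)=18546 g(18,8)=8567 g(18,10)=3060 g(18,12)=816 g(18,14)=153 g(18,16)=18 g(18,18)=1
t=19: g(19,-3)=48450 g(19,-1)=80750 g(19,1)=88502 g(19,3)=74613 g(19,5)=50217 g(19,7)=27113 g(19,9)=11627 g(19,11)=3876 g(19,13)=969 g(19,15)=171 g(19,17)=19 g(19,19)=1
t=20: g(20,-4)=48450 g(20,-2)=129200 g(20,0)=169252 g(20,2)=163115 g(20,4)=124830 g(20,6)=77330 g(20,8)=38740 g(20,10)=15503 g(20,12)=4845 g(20,14)=1140 g(20,16)=190 g(20,18)=20 g(20,20)=1
t=21: g(21,-3)=177650 g(21,-1)=298452 g(21,1)=332367 g(21,3)=287945 g(21,5)=202160 g(21,7)=116070 g(21,9)=54243 g(21,11)=20348 g(21,13)=5985 g(21,15)=1330 g(21,17)=210 g(21,19)=21 g(21,21)=1
t=22: g(22,-4)=177650 g(22,-2)=476102 g(22,0)=630819 g(22,2)=620312 g(22,4)=490105 g(22,6)=318230 g(22,8)=170313 g(22,10)=74591 g(22,12)=26333 g(22,14)=7315 g(22,16)=1540 g(22,18)=231 g(22,20)=22 g(22,22)=1
t=23: g(23,-3)=653752 g(23,-1)=1106921 g(23,1)=1251131 g(23,3)=1110417 g(23,5)=808335 g(23,7)=488543 g(23,9)=244904 g(23,11)=100924 g(23,13)=33648 g(23,15)=8855 g(23,17)=1771 g(23,19)=253 g(23,21)=23 g(23,23)=1
t=24: g(24,-4)=653752 g(24,-2)=1760673 g(24,0)=2358052 g(24,2)=2361548 g(24,4)=1918752 g(24,6)=1296878 g(24,8)=733447 g(24,10)=345828 g(24,12)=134572 g(24,14)=42503 g(24,16)=10626 g(24,18)=2024 g(24,20)=276 g(24,22)=24 g(24,24)=1
t=25: g(25,-3)=2414425 g(25,-1)=4118725 g(25,1)=4719600 g(25,3)=4280300 g(25,5)=3215630 g(25,7)=2030325 g(25,9)=1079275 g(25,11)=480400 g(25,13)=177075 g(25,15)=53129 g(25,17)=12650 g(25,19)=2300 g(25,21)=300 g(25,23)=25 g(25,25)=1
Paths never hitting -5: Σ_s g(25,s) = 22584160
Paths hitting -5: 2^25 - 22584160 = 10970272
P = 10970272/33554432 = 342821/1048576

Answer: 342821/1048576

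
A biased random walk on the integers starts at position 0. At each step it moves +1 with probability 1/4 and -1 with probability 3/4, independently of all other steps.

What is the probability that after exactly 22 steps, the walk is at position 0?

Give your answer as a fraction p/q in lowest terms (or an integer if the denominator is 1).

To be at 0 after 22 steps: need exactly 11 steps of +1 and 11 of -1.
Number of such sequences: C(22,11) = 705432
Each has probability (1/4)^11 · (3/4)^11 = 177147/17592186044416
P = 705432 · 177147/17592186044416 = 15620645313/2199023255552

Answer: 15620645313/2199023255552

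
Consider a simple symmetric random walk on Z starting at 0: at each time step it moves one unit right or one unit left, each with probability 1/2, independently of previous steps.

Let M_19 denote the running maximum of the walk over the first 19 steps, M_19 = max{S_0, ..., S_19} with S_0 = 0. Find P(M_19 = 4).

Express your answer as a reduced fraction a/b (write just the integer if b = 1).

Answer: 12597/131072

Derivation:
Let M_19 = max(S_0,...,S_19). Use the reflection principle: for j ≥ 1, #{paths with M_19 ≥ j} = #{S_19 ≥ j} + #{S_19 ≥ j+1}.
By reflection, #{M_19 ≥ 4} = #{S_19 ≥ 4} + #{S_19 ≥ 5} = 94184 + 94184 = 188368.
#{M_19 ≥ 5} = #{S_19 ≥ 5} + #{S_19 ≥ 6} = 94184 + 43796 = 137980.
#{M_19 = 4} = 188368 - 137980 = 50388.
P(M_19 = 4) = 50388/524288 = 12597/131072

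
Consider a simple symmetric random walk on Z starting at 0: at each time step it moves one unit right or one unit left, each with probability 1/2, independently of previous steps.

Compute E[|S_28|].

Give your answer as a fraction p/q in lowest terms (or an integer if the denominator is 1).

S_28 takes values m ≡ 0 (mod 2) with |m| ≤ 28; P(S_28=m) = C(28,(28+m)/2)/2^28.
Total paths: 2^28 = 268435456
Distribution: P(S=-28)=1/268435456, P(S=-26)=28/268435456, P(S=-24)=378/268435456, P(S=-22)=3276/268435456, P(S=-20)=20475/268435456, P(S=-18)=98280/268435456, P(S=-16)=376740/268435456, P(S=-14)=1184040/268435456, P(S=-12)=3108105/268435456, P(S=-10)=6906900/268435456, P(S=-8)=13123110/268435456, P(S=-6)=21474180/268435456, P(S=-4)=30421755/268435456, P(S=-2)=37442160/268435456, P(S=0)=40116600/268435456, P(S=2)=37442160/268435456, P(S=4)=30421755/268435456, P(S=6)=21474180/268435456, P(S=8)=13123110/268435456, P(S=10)=6906900/268435456, P(S=12)=3108105/268435456, P(S=14)=1184040/268435456, P(S=16)=376740/268435456, P(S=18)=98280/268435456, P(S=20)=20475/268435456, P(S=22)=3276/268435456, P(S=24)=378/268435456, P(S=26)=28/268435456, P(S=28)=1/268435456
E[|S_28|] = Σ_m |m|·P(S_28=m) = 1123264800/268435456 = 35102025/8388608

Answer: 35102025/8388608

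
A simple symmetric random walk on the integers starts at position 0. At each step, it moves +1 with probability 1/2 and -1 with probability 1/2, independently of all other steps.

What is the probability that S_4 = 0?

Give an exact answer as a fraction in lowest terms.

Answer: 3/8

Derivation:
To reach position 0 after 4 steps: need 2 steps of +1 and 2 of -1.
Favorable paths: C(4,2) = 6
Total paths: 2^4 = 16
P = 6/16 = 3/8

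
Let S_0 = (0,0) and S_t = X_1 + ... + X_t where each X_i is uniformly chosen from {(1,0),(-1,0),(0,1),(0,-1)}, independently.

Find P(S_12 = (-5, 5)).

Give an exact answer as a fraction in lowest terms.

Answer: 693/1048576

Derivation:
Let h be the number of horizontal steps (so 12-h are vertical). To end at (-5,5) need (h-5)/2 right-steps and ((12-h)+5)/2 up-steps.
Sum over h with 5 ≤ h ≤ 7, h ≡ 1 (mod 2), 12-h ≡ 1 (mod 2):
h=5: C(12,5)·C(5,0)·C(7,6) = 792·1·7 = 5544
h=7: C(12,7)·C(7,1)·C(5,5) = 792·7·1 = 5544
Total favorable: 11088
Total paths: 4^12 = 16777216
P = 11088/16777216 = 693/1048576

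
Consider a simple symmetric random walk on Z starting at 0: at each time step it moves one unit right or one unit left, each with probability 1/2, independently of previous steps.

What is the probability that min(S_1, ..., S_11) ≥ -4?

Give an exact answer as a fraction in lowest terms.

Answer: 1749/2048

Derivation:
Let f(t,s) = #length-t paths at position s with S_1..S_t all ≥ -4.
f(t,s) = f(t-1,s-1) + f(t-1,s+1) for s ≥ -4; f(t,s) = 0 for s < -4.
t=0: f(0,0)=1
t=1: f(1,-1)=1 f(1,1)=1
t=2: f(2,-2)=1 f(2,0)=2 f(2,2)=1
t=3: f(3,-3)=1 f(3,-1)=3 f(3,1)=3 f(3,3)=1
t=4: f(4,-4)=1 f(4,-2)=4 f(4,0)=6 f(4,2)=4 f(4,4)=1
t=5: f(5,-3)=5 f(5,-1)=10 f(5,1)=10 f(5,3)=5 f(5,5)=1
t=6: f(6,-4)=5 f(6,-2)=15 f(6,0)=20 f(6,2)=15 f(6,4)=6 f(6,6)=1
t=7: f(7,-3)=20 f(7,-1)=35 f(7,1)=35 f(7,3)=21 f(7,5)=7 f(7,7)=1
t=8: f(8,-4)=20 f(8,-2)=55 f(8,0)=70 f(8,2)=56 f(8,4)=28 f(8,6)=8 f(8,8)=1
t=9: f(9,-3)=75 f(9,-1)=125 f(9,1)=126 f(9,3)=84 f(9,5)=36 f(9,7)=9 f(9,9)=1
t=10: f(10,-4)=75 f(10,-2)=200 f(10,0)=251 f(10,2)=210 f(10,4)=120 f(10,6)=45 f(10,8)=10 f(10,10)=1
t=11: f(11,-3)=275 f(11,-1)=451 f(11,1)=461 f(11,3)=330 f(11,5)=165 f(11,7)=55 f(11,9)=11 f(11,11)=1
Σ_s f(11,s) = 1749
P = 1749/2048 = 1749/2048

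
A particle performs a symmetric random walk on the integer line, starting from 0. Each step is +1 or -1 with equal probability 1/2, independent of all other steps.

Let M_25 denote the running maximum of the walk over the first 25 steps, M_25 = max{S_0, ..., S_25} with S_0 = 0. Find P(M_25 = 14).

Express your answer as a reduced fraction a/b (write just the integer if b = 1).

Answer: 26565/16777216

Derivation:
Let M_25 = max(S_0,...,S_25). Use the reflection principle: for j ≥ 1, #{paths with M_25 ≥ j} = #{S_25 ≥ j} + #{S_25 ≥ j+1}.
By reflection, #{M_25 ≥ 14} = #{S_25 ≥ 14} + #{S_25 ≥ 15} = 68406 + 68406 = 136812.
#{M_25 ≥ 15} = #{S_25 ≥ 15} + #{S_25 ≥ 16} = 68406 + 15276 = 83682.
#{M_25 = 14} = 136812 - 83682 = 53130.
P(M_25 = 14) = 53130/33554432 = 26565/16777216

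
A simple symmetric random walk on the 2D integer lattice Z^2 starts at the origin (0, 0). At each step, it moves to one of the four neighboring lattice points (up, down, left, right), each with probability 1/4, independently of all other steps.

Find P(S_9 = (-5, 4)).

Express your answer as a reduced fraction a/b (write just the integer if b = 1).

Let h be the number of horizontal steps (so 9-h are vertical). To end at (-5,4) need (h-5)/2 right-steps and ((9-h)+4)/2 up-steps.
Sum over h with 5 ≤ h ≤ 5, h ≡ 1 (mod 2), 9-h ≡ 0 (mod 2):
h=5: C(9,5)·C(5,0)·C(4,4) = 126·1·1 = 126
Total favorable: 126
Total paths: 4^9 = 262144
P = 126/262144 = 63/131072

Answer: 63/131072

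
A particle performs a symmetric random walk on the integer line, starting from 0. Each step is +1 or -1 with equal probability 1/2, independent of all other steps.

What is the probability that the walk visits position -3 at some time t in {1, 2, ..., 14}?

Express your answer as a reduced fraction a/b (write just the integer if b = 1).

Answer: 3473/8192

Derivation:
Count via complement. Let g(t,s) = #length-t paths at position s with S_1..S_t all ≠ -3.
g(t,s) = g(t-1,s-1) + g(t-1,s+1) for s ≠ -3; g(t,-3) = 0.
t=0: g(0,0)=1
t=1: g(1,-1)=1 g(1,1)=1
t=2: g(2,-2)=1 g(2,0)=2 g(2,2)=1
t=3: g(3,-1)=3 g(3,1)=3 g(3,3)=1
t=4: g(4,-2)=3 g(4,0)=6 g(4,2)=4 g(4,4)=1
t=5: g(5,-1)=9 g(5,1)=10 g(5,3)=5 g(5,5)=1
t=6: g(6,-2)=9 g(6,0)=19 g(6,2)=15 g(6,4)=6 g(6,6)=1
t=7: g(7,-1)=28 g(7,1)=34 g(7,3)=21 g(7,5)=7 g(7,7)=1
t=8: g(8,-2)=28 g(8,0)=62 g(8,2)=55 g(8,4)=28 g(8,6)=8 g(8,8)=1
t=9: g(9,-1)=90 g(9,1)=117 g(9,3)=83 g(9,5)=36 g(9,7)=9 g(9,9)=1
t=10: g(10,-2)=90 g(10,0)=207 g(10,2)=200 g(10,4)=119 g(10,6)=45 g(10,8)=10 g(10,10)=1
t=11: g(11,-1)=297 g(11,1)=407 g(11,3)=319 g(11,5)=164 g(11,7)=55 g(11,9)=11 g(11,11)=1
t=12: g(12,-2)=297 g(12,0)=704 g(12,2)=726 g(12,4)=483 g(12,6)=219 g(12,8)=66 g(12,10)=12 g(12,12)=1
t=13: g(13,-1)=1001 g(13,1)=1430 g(13,3)=1209 g(13,5)=702 g(13,7)=285 g(13,9)=78 g(13,11)=13 g(13,13)=1
t=14: g(14,-2)=1001 g(14,0)=2431 g(14,2)=2639 g(14,4)=1911 g(14,6)=987 g(14,8)=363 g(14,10)=91 g(14,12)=14 g(14,14)=1
Paths never hitting -3: Σ_s g(14,s) = 9438
Paths hitting -3: 2^14 - 9438 = 6946
P = 6946/16384 = 3473/8192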